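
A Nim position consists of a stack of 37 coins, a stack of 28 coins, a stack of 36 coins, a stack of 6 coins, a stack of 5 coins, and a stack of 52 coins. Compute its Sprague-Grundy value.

Bitwise XOR of the heap sizes:
  100101  (37)
  011100  (28)
  100100  (36)
  000110  (6)
  000101  (5)
  110100  (52)
  ------
  101010  (42)

42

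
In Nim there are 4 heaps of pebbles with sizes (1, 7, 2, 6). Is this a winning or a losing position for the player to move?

Compute the nim-sum pairwise:
1 ⊕ 7 = 6
6 ⊕ 2 = 4
4 ⊕ 6 = 2
The nim-sum is 2 ≠ 0, so this is an N-position: the player to move can win.

Winning position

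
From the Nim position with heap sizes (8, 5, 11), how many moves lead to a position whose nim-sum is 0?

1

Compute the nim-sum pairwise:
8 ⊕ 5 = 13
13 ⊕ 11 = 6
The overall nim-sum is X = 6. A heap of size p has a winning move iff p XOR X < p (reduce it to p XOR X).
  8: 8 XOR 6 = 14 ≥ 8 — no move.
  5: 5 XOR 6 = 3 < 5 — winning move (to 3).
  11: 11 XOR 6 = 13 ≥ 11 — no move.
That gives 1 winning move.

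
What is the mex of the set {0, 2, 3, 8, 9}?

1

0 is in the set but 1 is not, so the mex is 1.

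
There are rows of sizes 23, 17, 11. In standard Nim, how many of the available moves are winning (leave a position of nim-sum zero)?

1

Nim-sum: 23 ⊕ 17 ⊕ 11 = 13.
The overall nim-sum is X = 13. A row of size p has a winning move iff p XOR X < p (reduce it to p XOR X).
  23: 23 XOR 13 = 26 ≥ 23 — no move.
  17: 17 XOR 13 = 28 ≥ 17 — no move.
  11: 11 XOR 13 = 6 < 11 — winning move (to 6).
That gives 1 winning move.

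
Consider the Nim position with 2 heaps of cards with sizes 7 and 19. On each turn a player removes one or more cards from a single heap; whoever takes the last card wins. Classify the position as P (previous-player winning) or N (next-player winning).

N-position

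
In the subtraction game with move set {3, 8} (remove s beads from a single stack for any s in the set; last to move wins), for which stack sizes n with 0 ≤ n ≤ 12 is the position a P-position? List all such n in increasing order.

0, 1, 2, 6, 7, 11, 12

Build the Grundy sequence with g(k) = mex{g(k−s) : s ∈ {3, 8}, s ≤ k}:
g(0) = mex{} = 0
g(1) = mex{} = 0
g(2) = mex{} = 0
g(3) = mex{0} = 1
g(4) = mex{0} = 1
g(5) = mex{0} = 1
g(6) = mex{1} = 0
g(7) = mex{1} = 0
g(8) = mex{0,1} = 2
g(9) = mex{0} = 1
g(10) = mex{0} = 1
g(11) = mex{1,2} = 0
g(12) = mex{1} = 0
The P-positions (g = 0) in 0..12 are 0, 1, 2, 6, 7, 11, 12.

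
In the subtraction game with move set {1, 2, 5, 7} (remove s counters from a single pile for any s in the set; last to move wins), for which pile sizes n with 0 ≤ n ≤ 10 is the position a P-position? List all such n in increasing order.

0, 3, 6, 9

Compute g(0), g(1), … for moves {1, 2, 5, 7}:
g(0) = mex{} = 0
g(1) = mex{0} = 1
g(2) = mex{0,1} = 2
g(3) = mex{1,2} = 0
g(4) = mex{0,2} = 1
g(5) = mex{0,1} = 2
g(6) = mex{1,2} = 0
g(7) = mex{0,2} = 1
g(8) = mex{0,1} = 2
g(9) = mex{1,2} = 0
g(10) = mex{0,2} = 1
The P-positions (g = 0) in 0..10 are 0, 3, 6, 9.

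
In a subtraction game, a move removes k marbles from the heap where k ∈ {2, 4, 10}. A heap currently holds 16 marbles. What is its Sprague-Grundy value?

Grundy values for subtraction set {2, 4, 10}:
k:     0  1  2  3  4  5  6  7  8  9 10 11 12 13 14 15 16
g(k):  0  0  1  1  2  2  0  0  1  1  2  2  0  0  1  1  2
So g(16) = 2.

2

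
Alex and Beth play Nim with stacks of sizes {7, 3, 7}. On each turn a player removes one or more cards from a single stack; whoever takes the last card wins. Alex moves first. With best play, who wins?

Nim-sum: 7 ⊕ 3 ⊕ 7 = 3.
The nim-sum is 3 ≠ 0, so this is an N-position: the player to move can win; Alex has a winning move.

Alex wins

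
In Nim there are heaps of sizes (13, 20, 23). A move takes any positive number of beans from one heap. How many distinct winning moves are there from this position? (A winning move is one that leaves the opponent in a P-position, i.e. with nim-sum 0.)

Compute the nim-sum pairwise:
13 ^ 20 = 25
25 ^ 23 = 14
The overall nim-sum is X = 14. A heap of size p has a winning move iff p XOR X < p (reduce it to p XOR X).
  13: 13 XOR 14 = 3 < 13 — winning move (to 3).
  20: 20 XOR 14 = 26 ≥ 20 — no move.
  23: 23 XOR 14 = 25 ≥ 23 — no move.
That gives 1 winning move.

1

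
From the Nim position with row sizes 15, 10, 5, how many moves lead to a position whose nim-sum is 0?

In binary:
  1111  (15)
  1010  (10)
  0101  (5)
  ----
  0000  (0)
The nim-sum is already 0, so every move leaves a nonzero nim-sum — there are no winning moves.

0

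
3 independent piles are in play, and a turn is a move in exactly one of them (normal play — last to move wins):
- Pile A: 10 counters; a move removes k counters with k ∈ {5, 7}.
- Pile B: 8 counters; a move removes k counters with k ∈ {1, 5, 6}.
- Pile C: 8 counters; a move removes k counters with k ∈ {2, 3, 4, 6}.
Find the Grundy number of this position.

For pile A, compute g(0), g(1), … with moves {5, 7}:
k:     0  1  2  3  4  5  6  7  8  9 10
g(k):  0  0  0  0  0  1  1  1  1  1  2
So g(10) = 2.
Grundy values for pile B (subtraction set {1, 5, 6}):
g(0) = mex{} = 0
g(1) = mex{0} = 1
g(2) = mex{1} = 0
g(3) = mex{0} = 1
g(4) = mex{1} = 0
g(5) = mex{0} = 1
g(6) = mex{0,1} = 2
g(7) = mex{0,1,2} = 3
g(8) = mex{0,1,3} = 2
So g(8) = 2.
Build the Grundy sequence for pile C with g(k) = mex{g(k−s) : s ∈ {2, 3, 4, 6}, s ≤ k}:
g(0) = mex{} = 0
g(1) = mex{} = 0
g(2) = mex{0} = 1
g(3) = mex{0} = 1
g(4) = mex{0,1} = 2
g(5) = mex{0,1} = 2
g(6) = mex{0,1,2} = 3
g(7) = mex{0,1,2} = 3
g(8) = mex{1,2,3} = 0
So g(8) = 0.
By the Sprague-Grundy theorem, the Grundy value of a sum of independent games is the XOR of the component values.
Combined value = 2 ⊕ 2 ⊕ 0 = 0.

0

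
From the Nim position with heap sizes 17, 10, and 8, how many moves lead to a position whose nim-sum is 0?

Nim-sum: 17 ^ 10 ^ 8 = 19.
The overall nim-sum is X = 19. A heap of size p has a winning move iff p XOR X < p (reduce it to p XOR X).
  17: 17 XOR 19 = 2 < 17 — winning move (to 2).
  10: 10 XOR 19 = 25 ≥ 10 — no move.
  8: 8 XOR 19 = 27 ≥ 8 — no move.
That gives 1 winning move.

1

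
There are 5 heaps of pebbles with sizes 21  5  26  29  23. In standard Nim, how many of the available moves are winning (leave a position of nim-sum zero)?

0

Nim-sum: 21 ⊕ 5 ⊕ 26 ⊕ 29 ⊕ 23 = 0.
The nim-sum is already 0, so every move leaves a nonzero nim-sum — there are no winning moves.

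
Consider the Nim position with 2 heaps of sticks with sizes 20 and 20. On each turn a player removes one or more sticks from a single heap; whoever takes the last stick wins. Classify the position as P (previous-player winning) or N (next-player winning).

P-position

Nim-sum: 20 XOR 20 = 0.
The nim-sum is 0, so this is a P-position: the player to move is in a losing position under optimal play.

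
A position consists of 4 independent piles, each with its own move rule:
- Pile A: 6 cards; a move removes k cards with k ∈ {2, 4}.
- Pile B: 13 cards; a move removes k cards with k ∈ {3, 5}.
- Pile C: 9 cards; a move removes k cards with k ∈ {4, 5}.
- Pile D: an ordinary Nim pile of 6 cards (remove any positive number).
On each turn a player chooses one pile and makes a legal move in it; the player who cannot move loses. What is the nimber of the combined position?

7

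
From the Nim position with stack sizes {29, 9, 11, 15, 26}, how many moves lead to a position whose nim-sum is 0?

In binary:
  11101  (29)
  01001  (9)
  01011  (11)
  01111  (15)
  11010  (26)
  -----
  01010  (10)
The overall nim-sum is X = 10. A stack of size p has a winning move iff p XOR X < p (reduce it to p XOR X).
  29: 29 XOR 10 = 23 < 29 — winning move (to 23).
  9: 9 XOR 10 = 3 < 9 — winning move (to 3).
  11: 11 XOR 10 = 1 < 11 — winning move (to 1).
  15: 15 XOR 10 = 5 < 15 — winning move (to 5).
  26: 26 XOR 10 = 16 < 26 — winning move (to 16).
That gives 5 winning moves.

5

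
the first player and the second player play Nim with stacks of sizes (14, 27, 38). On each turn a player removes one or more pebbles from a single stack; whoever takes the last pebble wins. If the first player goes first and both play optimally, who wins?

Nim-sum: 14 XOR 27 XOR 38 = 51.
The nim-sum is 51 ≠ 0, so this is an N-position: the player to move can win; the first player has a winning move.

the first player wins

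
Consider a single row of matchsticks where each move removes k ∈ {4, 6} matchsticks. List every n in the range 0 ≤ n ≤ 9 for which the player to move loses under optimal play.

0, 1, 2, 3

Compute g(0), g(1), … for moves {4, 6}:
k:     0  1  2  3  4  5  6  7  8  9
g(k):  0  0  0  0  1  1  1  1  2  2
The P-positions (g = 0) in 0..9 are 0, 1, 2, 3.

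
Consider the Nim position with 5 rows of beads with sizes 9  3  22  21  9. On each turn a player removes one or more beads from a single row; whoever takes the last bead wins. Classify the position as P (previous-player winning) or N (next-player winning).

Nim-sum: 9 ^ 3 ^ 22 ^ 21 ^ 9 = 0.
The nim-sum is 0, so this is a P-position: the player to move is in a losing position under optimal play.

P-position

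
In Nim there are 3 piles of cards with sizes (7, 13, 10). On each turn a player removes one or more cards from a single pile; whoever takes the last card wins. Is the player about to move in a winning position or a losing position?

Losing position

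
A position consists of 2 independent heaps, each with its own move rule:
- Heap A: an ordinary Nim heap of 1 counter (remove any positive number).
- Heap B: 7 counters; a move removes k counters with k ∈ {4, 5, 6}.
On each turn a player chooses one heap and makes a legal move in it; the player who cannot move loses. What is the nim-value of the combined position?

0

Heap A is a plain Nim heap of size 1, so its Grundy value is 1.
Build the Grundy sequence for heap B with g(k) = mex{g(k−s) : s ∈ {4, 5, 6}, s ≤ k}:
g(0) = mex{} = 0
g(1) = mex{} = 0
g(2) = mex{} = 0
g(3) = mex{} = 0
g(4) = mex{0} = 1
g(5) = mex{0} = 1
g(6) = mex{0} = 1
g(7) = mex{0} = 1
So g(7) = 1.
The value of a disjunctive sum is the nim-sum of the parts.
Combined value = 1 ⊕ 1 = 0.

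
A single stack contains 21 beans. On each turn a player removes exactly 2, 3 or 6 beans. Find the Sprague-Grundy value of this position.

1

Build the Grundy sequence with g(k) = mex{g(k−s) : s ∈ {2, 3, 6}, s ≤ k}:
k:     0  1  2  3  4  5  6  7  8  9 10 11 12 13 14 15 16 17 18 19 20 21
g(k):  0  0  1  1  2  0  3  1  2  0  0  1  1  2  0  3  1  2  0  0  1  1
So g(21) = 1.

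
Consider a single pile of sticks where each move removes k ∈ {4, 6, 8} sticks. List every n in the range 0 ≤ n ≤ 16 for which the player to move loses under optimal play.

0, 1, 2, 3, 12, 13, 14, 15

Compute g(0), g(1), … for moves {4, 6, 8}:
k:     0  1  2  3  4  5  6  7  8  9 10 11 12 13 14 15 16
g(k):  0  0  0  0  1  1  1  1  2  2  2  2  0  0  0  0  1
The P-positions (g = 0) in 0..16 are 0, 1, 2, 3, 12, 13, 14, 15.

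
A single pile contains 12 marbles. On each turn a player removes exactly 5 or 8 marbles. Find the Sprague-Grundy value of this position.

Build the Grundy sequence with g(k) = mex{g(k−s) : s ∈ {5, 8}, s ≤ k}:
g(0) = mex{} = 0
g(1) = mex{} = 0
g(2) = mex{} = 0
g(3) = mex{} = 0
g(4) = mex{} = 0
g(5) = mex{0} = 1
g(6) = mex{0} = 1
g(7) = mex{0} = 1
g(8) = mex{0} = 1
g(9) = mex{0} = 1
g(10) = mex{0,1} = 2
g(11) = mex{0,1} = 2
g(12) = mex{0,1} = 2
So g(12) = 2.

2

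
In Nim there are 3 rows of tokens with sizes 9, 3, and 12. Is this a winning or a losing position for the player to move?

Write each in binary and XOR column by column:
  1001  (9)
  0011  (3)
  1100  (12)
  ----
  0110  (6)
The nim-sum is 6 ≠ 0, so this is an N-position: the player to move can win.

Winning position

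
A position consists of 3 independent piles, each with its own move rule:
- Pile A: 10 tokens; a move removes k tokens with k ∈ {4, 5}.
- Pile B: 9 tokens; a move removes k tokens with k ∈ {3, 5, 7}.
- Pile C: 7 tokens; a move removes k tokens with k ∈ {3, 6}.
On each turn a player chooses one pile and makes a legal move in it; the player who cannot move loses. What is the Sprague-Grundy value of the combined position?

For pile A, compute g(0), g(1), … with moves {4, 5}:
k:     0  1  2  3  4  5  6  7  8  9 10
g(k):  0  0  0  0  1  1  1  1  2  0  0
So g(10) = 0.
Build the Grundy sequence for pile B with g(k) = mex{g(k−s) : s ∈ {3, 5, 7}, s ≤ k}:
k:     0  1  2  3  4  5  6  7  8  9
g(k):  0  0  0  1  1  1  2  2  2  3
So g(9) = 3.
Grundy values for pile C (subtraction set {3, 6}):
g(0) = mex{} = 0
g(1) = mex{} = 0
g(2) = mex{} = 0
g(3) = mex{0} = 1
g(4) = mex{0} = 1
g(5) = mex{0} = 1
g(6) = mex{0,1} = 2
g(7) = mex{0,1} = 2
So g(7) = 2.
By the Sprague-Grundy theorem, the Grundy value of a sum of independent games is the XOR of the component values.
Combined value = 0 XOR 3 XOR 2 = 1.

1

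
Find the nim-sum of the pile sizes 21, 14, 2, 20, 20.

Write each in binary and XOR column by column:
  10101  (21)
  01110  (14)
  00010  (2)
  10100  (20)
  10100  (20)
  -----
  11001  (25)

25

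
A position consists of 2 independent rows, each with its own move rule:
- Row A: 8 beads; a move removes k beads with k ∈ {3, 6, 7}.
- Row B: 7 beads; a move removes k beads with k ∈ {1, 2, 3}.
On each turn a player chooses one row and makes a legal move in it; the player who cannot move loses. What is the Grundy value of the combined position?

1

For row A, compute g(0), g(1), … with moves {3, 6, 7}:
g(0) = mex{} = 0
g(1) = mex{} = 0
g(2) = mex{} = 0
g(3) = mex{0} = 1
g(4) = mex{0} = 1
g(5) = mex{0} = 1
g(6) = mex{0,1} = 2
g(7) = mex{0,1} = 2
g(8) = mex{0,1} = 2
So g(8) = 2.
Build the Grundy sequence for row B with g(k) = mex{g(k−s) : s ∈ {1, 2, 3}, s ≤ k}:
k:     0  1  2  3  4  5  6  7
g(k):  0  1  2  3  0  1  2  3
So g(7) = 3.
By the Sprague-Grundy theorem, the Grundy value of a sum of independent games is the XOR of the component values.
Combined value = 2 XOR 3 = 1.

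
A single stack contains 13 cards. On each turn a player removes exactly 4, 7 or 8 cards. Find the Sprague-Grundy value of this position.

Compute g(0), g(1), … for moves {4, 7, 8}:
k:     0  1  2  3  4  5  6  7  8  9 10 11 12 13
g(k):  0  0  0  0  1  1  1  1  2  2  2  2  0  0
So g(13) = 0.

0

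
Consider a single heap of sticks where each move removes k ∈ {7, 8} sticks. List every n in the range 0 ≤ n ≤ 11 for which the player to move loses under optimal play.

Grundy values for subtraction set {7, 8}:
g(0) = mex{} = 0
g(1) = mex{} = 0
g(2) = mex{} = 0
g(3) = mex{} = 0
g(4) = mex{} = 0
g(5) = mex{} = 0
g(6) = mex{} = 0
g(7) = mex{0} = 1
g(8) = mex{0} = 1
g(9) = mex{0} = 1
g(10) = mex{0} = 1
g(11) = mex{0} = 1
The P-positions (g = 0) in 0..11 are 0, 1, 2, 3, 4, 5, 6.

0, 1, 2, 3, 4, 5, 6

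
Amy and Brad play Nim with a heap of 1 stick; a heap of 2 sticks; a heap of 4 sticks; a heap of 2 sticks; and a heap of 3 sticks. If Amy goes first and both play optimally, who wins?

Amy wins

Bitwise XOR of the heap sizes:
  001  (1)
  010  (2)
  100  (4)
  010  (2)
  011  (3)
  ---
  110  (6)
The nim-sum is 6 ≠ 0, so this is an N-position: the player to move can win; Amy has a winning move.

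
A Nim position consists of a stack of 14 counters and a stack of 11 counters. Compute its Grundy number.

Nim-sum: 14 ⊕ 11 = 5.

5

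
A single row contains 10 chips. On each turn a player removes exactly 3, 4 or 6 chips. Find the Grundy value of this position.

Build the Grundy sequence with g(k) = mex{g(k−s) : s ∈ {3, 4, 6}, s ≤ k}:
k:     0  1  2  3  4  5  6  7  8  9 10
g(k):  0  0  0  1  1  1  2  2  2  0  0
So g(10) = 0.

0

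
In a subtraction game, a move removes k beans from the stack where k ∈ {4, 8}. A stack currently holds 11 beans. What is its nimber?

Grundy values for subtraction set {4, 8}:
k:     0  1  2  3  4  5  6  7  8  9 10 11
g(k):  0  0  0  0  1  1  1  1  2  2  2  2
So g(11) = 2.

2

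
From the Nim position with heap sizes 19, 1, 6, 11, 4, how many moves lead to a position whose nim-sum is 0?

1

Compute the nim-sum pairwise:
19 ^ 1 = 18
18 ^ 6 = 20
20 ^ 11 = 31
31 ^ 4 = 27
The overall nim-sum is X = 27. A heap of size p has a winning move iff p XOR X < p (reduce it to p XOR X).
  19: 19 XOR 27 = 8 < 19 — winning move (to 8).
  1: 1 XOR 27 = 26 ≥ 1 — no move.
  6: 6 XOR 27 = 29 ≥ 6 — no move.
  11: 11 XOR 27 = 16 ≥ 11 — no move.
  4: 4 XOR 27 = 31 ≥ 4 — no move.
That gives 1 winning move.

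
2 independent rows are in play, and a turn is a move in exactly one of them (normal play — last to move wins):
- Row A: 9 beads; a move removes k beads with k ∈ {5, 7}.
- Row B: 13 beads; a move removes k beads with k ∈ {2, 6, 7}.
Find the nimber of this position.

1

Grundy values for row A (subtraction set {5, 7}):
k:     0  1  2  3  4  5  6  7  8  9
g(k):  0  0  0  0  0  1  1  1  1  1
So g(9) = 1.
Grundy values for row B (subtraction set {2, 6, 7}):
g(0) = mex{} = 0
g(1) = mex{} = 0
g(2) = mex{0} = 1
g(3) = mex{0} = 1
g(4) = mex{1} = 0
g(5) = mex{1} = 0
g(6) = mex{0} = 1
g(7) = mex{0} = 1
g(8) = mex{0,1} = 2
g(9) = mex{1} = 0
g(10) = mex{0,1,2} = 3
g(11) = mex{0} = 1
g(12) = mex{0,1,3} = 2
g(13) = mex{1} = 0
So g(13) = 0.
By the Sprague-Grundy theorem, the Grundy value of a sum of independent games is the XOR of the component values.
Combined value = 1 ⊕ 0 = 1.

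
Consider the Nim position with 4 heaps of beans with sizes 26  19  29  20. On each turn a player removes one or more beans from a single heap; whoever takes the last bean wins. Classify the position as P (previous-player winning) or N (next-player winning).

P-position

Compute the nim-sum pairwise:
26 ^ 19 = 9
9 ^ 29 = 20
20 ^ 20 = 0
The nim-sum is 0, so this is a P-position: the player to move is in a losing position under optimal play.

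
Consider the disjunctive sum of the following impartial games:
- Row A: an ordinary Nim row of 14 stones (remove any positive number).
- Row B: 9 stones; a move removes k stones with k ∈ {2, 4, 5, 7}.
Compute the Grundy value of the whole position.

Row A is a plain Nim row of size 14, so its Grundy value is 14.
For row B, compute g(0), g(1), … with moves {2, 4, 5, 7}:
k:     0  1  2  3  4  5  6  7  8  9
g(k):  0  0  1  1  2  2  3  3  4  0
So g(9) = 0.
The value of a disjunctive sum is the nim-sum of the parts.
Combined value = 14 ⊕ 0 = 14.

14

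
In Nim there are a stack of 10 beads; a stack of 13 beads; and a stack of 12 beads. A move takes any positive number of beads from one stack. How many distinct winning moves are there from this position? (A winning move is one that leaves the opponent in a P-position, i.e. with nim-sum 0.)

3

Compute the nim-sum pairwise:
10 ⊕ 13 = 7
7 ⊕ 12 = 11
The overall nim-sum is X = 11. A stack of size p has a winning move iff p XOR X < p (reduce it to p XOR X).
  10: 10 XOR 11 = 1 < 10 — winning move (to 1).
  13: 13 XOR 11 = 6 < 13 — winning move (to 6).
  12: 12 XOR 11 = 7 < 12 — winning move (to 7).
That gives 3 winning moves.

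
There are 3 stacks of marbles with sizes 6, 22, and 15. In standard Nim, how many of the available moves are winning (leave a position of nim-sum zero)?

1

Compute the nim-sum pairwise:
6 ^ 22 = 16
16 ^ 15 = 31
The overall nim-sum is X = 31. A stack of size p has a winning move iff p XOR X < p (reduce it to p XOR X).
  6: 6 XOR 31 = 25 ≥ 6 — no move.
  22: 22 XOR 31 = 9 < 22 — winning move (to 9).
  15: 15 XOR 31 = 16 ≥ 15 — no move.
That gives 1 winning move.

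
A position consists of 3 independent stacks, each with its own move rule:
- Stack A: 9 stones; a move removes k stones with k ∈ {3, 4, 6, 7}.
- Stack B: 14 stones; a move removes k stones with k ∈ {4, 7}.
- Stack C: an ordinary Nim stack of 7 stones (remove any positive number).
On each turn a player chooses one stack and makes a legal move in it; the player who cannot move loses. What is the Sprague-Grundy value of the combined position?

4

For stack A, compute g(0), g(1), … with moves {3, 4, 6, 7}:
k:     0  1  2  3  4  5  6  7  8  9
g(k):  0  0  0  1  1  1  2  2  2  3
So g(9) = 3.
Grundy values for stack B (subtraction set {4, 7}):
k:     0  1  2  3  4  5  6  7  8  9 10 11 12 13 14
g(k):  0  0  0  0  1  1  1  1  2  2  2  0  0  0  0
So g(14) = 0.
Stack C is a plain Nim stack of size 7, so its Grundy value is 7.
The value of a disjunctive sum is the nim-sum of the parts.
Combined value = 3 ⊕ 0 ⊕ 7 = 4.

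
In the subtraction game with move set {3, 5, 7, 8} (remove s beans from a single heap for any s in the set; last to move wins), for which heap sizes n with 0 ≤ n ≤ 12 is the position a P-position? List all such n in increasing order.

Compute g(0), g(1), … for moves {3, 5, 7, 8}:
k:     0  1  2  3  4  5  6  7  8  9 10 11 12
g(k):  0  0  0  1  1  1  2  2  2  3  3  0  0
The P-positions (g = 0) in 0..12 are 0, 1, 2, 11, 12.

0, 1, 2, 11, 12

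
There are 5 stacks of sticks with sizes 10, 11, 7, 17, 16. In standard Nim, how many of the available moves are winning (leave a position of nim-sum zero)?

1

In binary:
  01010  (10)
  01011  (11)
  00111  (7)
  10001  (17)
  10000  (16)
  -----
  00111  (7)
The overall nim-sum is X = 7. A stack of size p has a winning move iff p XOR X < p (reduce it to p XOR X).
  10: 10 XOR 7 = 13 ≥ 10 — no move.
  11: 11 XOR 7 = 12 ≥ 11 — no move.
  7: 7 XOR 7 = 0 < 7 — winning move (to 0).
  17: 17 XOR 7 = 22 ≥ 17 — no move.
  16: 16 XOR 7 = 23 ≥ 16 — no move.
That gives 1 winning move.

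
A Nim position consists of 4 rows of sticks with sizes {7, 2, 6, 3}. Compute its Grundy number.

Nim-sum: 7 ⊕ 2 ⊕ 6 ⊕ 3 = 0.

0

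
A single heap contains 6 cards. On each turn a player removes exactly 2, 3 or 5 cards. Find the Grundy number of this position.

3

Build the Grundy sequence with g(k) = mex{g(k−s) : s ∈ {2, 3, 5}, s ≤ k}:
k:     0  1  2  3  4  5  6
g(k):  0  0  1  1  2  2  3
So g(6) = 3.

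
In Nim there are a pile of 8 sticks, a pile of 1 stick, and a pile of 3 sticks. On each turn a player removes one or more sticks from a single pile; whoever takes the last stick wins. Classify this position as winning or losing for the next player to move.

Winning position

Bitwise XOR of the heap sizes:
  1000  (8)
  0001  (1)
  0011  (3)
  ----
  1010  (10)
The nim-sum is 10 ≠ 0, so this is an N-position: the player to move can win.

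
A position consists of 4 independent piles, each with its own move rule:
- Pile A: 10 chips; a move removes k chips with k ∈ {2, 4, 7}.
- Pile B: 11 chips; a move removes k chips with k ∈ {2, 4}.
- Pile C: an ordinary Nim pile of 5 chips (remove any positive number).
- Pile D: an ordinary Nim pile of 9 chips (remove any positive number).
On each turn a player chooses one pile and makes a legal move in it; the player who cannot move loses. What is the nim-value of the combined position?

12

For pile A, compute g(0), g(1), … with moves {2, 4, 7}:
k:     0  1  2  3  4  5  6  7  8  9 10
g(k):  0  0  1  1  2  2  0  3  1  0  2
So g(10) = 2.
Grundy values for pile B (subtraction set {2, 4}):
g(0) = mex{} = 0
g(1) = mex{} = 0
g(2) = mex{0} = 1
g(3) = mex{0} = 1
g(4) = mex{0,1} = 2
g(5) = mex{0,1} = 2
g(6) = mex{1,2} = 0
g(7) = mex{1,2} = 0
g(8) = mex{0,2} = 1
g(9) = mex{0,2} = 1
g(10) = mex{0,1} = 2
g(11) = mex{0,1} = 2
So g(11) = 2.
Pile C is a plain Nim pile of size 5, so its Grundy value is 5.
Pile D is a plain Nim pile of size 9, so its Grundy value is 9.
The value of a disjunctive sum is the nim-sum of the parts.
Combined value = 2 XOR 2 XOR 5 XOR 9 = 12.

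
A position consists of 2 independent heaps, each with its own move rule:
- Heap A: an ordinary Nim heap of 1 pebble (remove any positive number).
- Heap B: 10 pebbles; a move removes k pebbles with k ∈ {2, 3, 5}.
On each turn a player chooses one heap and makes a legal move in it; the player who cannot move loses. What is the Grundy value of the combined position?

0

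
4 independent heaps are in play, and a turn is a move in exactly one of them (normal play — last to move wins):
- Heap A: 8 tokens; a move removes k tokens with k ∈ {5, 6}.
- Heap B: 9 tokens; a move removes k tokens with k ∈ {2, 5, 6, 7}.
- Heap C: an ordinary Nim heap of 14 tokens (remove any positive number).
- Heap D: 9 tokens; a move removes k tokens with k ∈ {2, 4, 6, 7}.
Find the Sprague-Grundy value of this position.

13

For heap A, compute g(0), g(1), … with moves {5, 6}:
k:     0  1  2  3  4  5  6  7  8
g(k):  0  0  0  0  0  1  1  1  1
So g(8) = 1.
Build the Grundy sequence for heap B with g(k) = mex{g(k−s) : s ∈ {2, 5, 6, 7}, s ≤ k}:
g(0) = mex{} = 0
g(1) = mex{} = 0
g(2) = mex{0} = 1
g(3) = mex{0} = 1
g(4) = mex{1} = 0
g(5) = mex{0,1} = 2
g(6) = mex{0} = 1
g(7) = mex{0,1,2} = 3
g(8) = mex{0,1} = 2
g(9) = mex{0,1,3} = 2
So g(9) = 2.
Heap C is a plain Nim heap of size 14, so its Grundy value is 14.
For heap D, compute g(0), g(1), … with moves {2, 4, 6, 7}:
g(0) = mex{} = 0
g(1) = mex{} = 0
g(2) = mex{0} = 1
g(3) = mex{0} = 1
g(4) = mex{0,1} = 2
g(5) = mex{0,1} = 2
g(6) = mex{0,1,2} = 3
g(7) = mex{0,1,2} = 3
g(8) = mex{0,1,2,3} = 4
g(9) = mex{1,2,3} = 0
So g(9) = 0.
By the Sprague-Grundy theorem, the Grundy value of a sum of independent games is the XOR of the component values.
Combined value = 1 XOR 2 XOR 14 XOR 0 = 13.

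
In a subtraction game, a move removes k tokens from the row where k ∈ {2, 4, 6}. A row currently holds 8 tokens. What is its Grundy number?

Build the Grundy sequence with g(k) = mex{g(k−s) : s ∈ {2, 4, 6}, s ≤ k}:
k:     0  1  2  3  4  5  6  7  8
g(k):  0  0  1  1  2  2  3  3  0
So g(8) = 0.

0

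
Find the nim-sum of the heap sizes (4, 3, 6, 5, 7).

Nim-sum: 4 ^ 3 ^ 6 ^ 5 ^ 7 = 3.

3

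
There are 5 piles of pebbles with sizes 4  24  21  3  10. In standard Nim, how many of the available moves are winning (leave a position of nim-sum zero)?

0

Compute the nim-sum pairwise:
4 ^ 24 = 28
28 ^ 21 = 9
9 ^ 3 = 10
10 ^ 10 = 0
The nim-sum is already 0, so every move leaves a nonzero nim-sum — there are no winning moves.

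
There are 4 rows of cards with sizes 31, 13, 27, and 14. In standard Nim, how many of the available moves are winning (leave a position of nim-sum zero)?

Nim-sum: 31 ⊕ 13 ⊕ 27 ⊕ 14 = 7.
The overall nim-sum is X = 7. A row of size p has a winning move iff p XOR X < p (reduce it to p XOR X).
  31: 31 XOR 7 = 24 < 31 — winning move (to 24).
  13: 13 XOR 7 = 10 < 13 — winning move (to 10).
  27: 27 XOR 7 = 28 ≥ 27 — no move.
  14: 14 XOR 7 = 9 < 14 — winning move (to 9).
That gives 3 winning moves.

3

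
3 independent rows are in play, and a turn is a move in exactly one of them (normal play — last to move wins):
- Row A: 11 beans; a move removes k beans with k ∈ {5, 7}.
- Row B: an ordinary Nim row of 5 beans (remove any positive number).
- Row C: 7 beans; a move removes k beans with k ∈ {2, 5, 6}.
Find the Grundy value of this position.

Build the Grundy sequence for row A with g(k) = mex{g(k−s) : s ∈ {5, 7}, s ≤ k}:
g(0) = mex{} = 0
g(1) = mex{} = 0
g(2) = mex{} = 0
g(3) = mex{} = 0
g(4) = mex{} = 0
g(5) = mex{0} = 1
g(6) = mex{0} = 1
g(7) = mex{0} = 1
g(8) = mex{0} = 1
g(9) = mex{0} = 1
g(10) = mex{0,1} = 2
g(11) = mex{0,1} = 2
So g(11) = 2.
Row B is a plain Nim row of size 5, so its Grundy value is 5.
Build the Grundy sequence for row C with g(k) = mex{g(k−s) : s ∈ {2, 5, 6}, s ≤ k}:
k:     0  1  2  3  4  5  6  7
g(k):  0  0  1  1  0  2  1  3
So g(7) = 3.
By the Sprague-Grundy theorem, the Grundy value of a sum of independent games is the XOR of the component values.
Combined value = 2 XOR 5 XOR 3 = 4.

4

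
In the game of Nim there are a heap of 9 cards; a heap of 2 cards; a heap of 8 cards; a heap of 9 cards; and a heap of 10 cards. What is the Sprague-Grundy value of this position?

Write each in binary and XOR column by column:
  1001  (9)
  0010  (2)
  1000  (8)
  1001  (9)
  1010  (10)
  ----
  0000  (0)

0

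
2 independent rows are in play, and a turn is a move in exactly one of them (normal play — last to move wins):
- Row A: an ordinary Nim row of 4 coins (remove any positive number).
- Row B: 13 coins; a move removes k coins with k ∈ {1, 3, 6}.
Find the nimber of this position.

4

Row A is a plain Nim row of size 4, so its Grundy value is 4.
Grundy values for row B (subtraction set {1, 3, 6}):
g(0) = mex{} = 0
g(1) = mex{0} = 1
g(2) = mex{1} = 0
g(3) = mex{0} = 1
g(4) = mex{1} = 0
g(5) = mex{0} = 1
g(6) = mex{0,1} = 2
g(7) = mex{0,1,2} = 3
g(8) = mex{0,1,3} = 2
g(9) = mex{1,2} = 0
g(10) = mex{0,3} = 1
g(11) = mex{1,2} = 0
g(12) = mex{0,2} = 1
g(13) = mex{1,3} = 0
So g(13) = 0.
The value of a disjunctive sum is the nim-sum of the parts.
Combined value = 4 ⊕ 0 = 4.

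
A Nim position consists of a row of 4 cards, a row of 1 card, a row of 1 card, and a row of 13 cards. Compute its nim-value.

9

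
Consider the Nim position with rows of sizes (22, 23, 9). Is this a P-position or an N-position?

N-position

Nim-sum: 22 ^ 23 ^ 9 = 8.
The nim-sum is 8 ≠ 0, so this is an N-position: the player to move can win.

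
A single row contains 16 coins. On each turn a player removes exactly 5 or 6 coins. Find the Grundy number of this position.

Compute g(0), g(1), … for moves {5, 6}:
k:     0  1  2  3  4  5  6  7  8  9 10 11 12 13 14 15 16
g(k):  0  0  0  0  0  1  1  1  1  1  2  0  0  0  0  0  1
So g(16) = 1.

1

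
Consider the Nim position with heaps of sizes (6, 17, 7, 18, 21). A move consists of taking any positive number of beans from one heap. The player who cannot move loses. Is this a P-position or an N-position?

N-position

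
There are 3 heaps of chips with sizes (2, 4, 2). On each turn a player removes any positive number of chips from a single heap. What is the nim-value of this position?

4

Nim-sum: 2 ⊕ 4 ⊕ 2 = 4.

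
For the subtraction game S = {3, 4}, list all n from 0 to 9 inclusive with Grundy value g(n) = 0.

Grundy values for subtraction set {3, 4}:
g(0) = mex{} = 0
g(1) = mex{} = 0
g(2) = mex{} = 0
g(3) = mex{0} = 1
g(4) = mex{0} = 1
g(5) = mex{0} = 1
g(6) = mex{0,1} = 2
g(7) = mex{1} = 0
g(8) = mex{1} = 0
g(9) = mex{1,2} = 0
The P-positions (g = 0) in 0..9 are 0, 1, 2, 7, 8, 9.

0, 1, 2, 7, 8, 9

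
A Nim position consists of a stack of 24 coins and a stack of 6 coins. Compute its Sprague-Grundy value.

30

Bitwise XOR of the heap sizes:
  11000  (24)
  00110  (6)
  -----
  11110  (30)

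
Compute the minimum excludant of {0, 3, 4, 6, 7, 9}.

1

0 is in the set but 1 is not, so the mex is 1.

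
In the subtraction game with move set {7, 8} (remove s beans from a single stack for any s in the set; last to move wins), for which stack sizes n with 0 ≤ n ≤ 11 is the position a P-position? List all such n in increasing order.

0, 1, 2, 3, 4, 5, 6

Build the Grundy sequence with g(k) = mex{g(k−s) : s ∈ {7, 8}, s ≤ k}:
g(0) = mex{} = 0
g(1) = mex{} = 0
g(2) = mex{} = 0
g(3) = mex{} = 0
g(4) = mex{} = 0
g(5) = mex{} = 0
g(6) = mex{} = 0
g(7) = mex{0} = 1
g(8) = mex{0} = 1
g(9) = mex{0} = 1
g(10) = mex{0} = 1
g(11) = mex{0} = 1
The P-positions (g = 0) in 0..11 are 0, 1, 2, 3, 4, 5, 6.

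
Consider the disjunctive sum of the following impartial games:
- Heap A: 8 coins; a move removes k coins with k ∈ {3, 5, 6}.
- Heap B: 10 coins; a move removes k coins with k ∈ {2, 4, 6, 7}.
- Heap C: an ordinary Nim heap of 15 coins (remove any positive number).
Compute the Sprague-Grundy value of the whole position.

Grundy values for heap A (subtraction set {3, 5, 6}):
k:     0  1  2  3  4  5  6  7  8
g(k):  0  0  0  1  1  1  2  2  2
So g(8) = 2.
Grundy values for heap B (subtraction set {2, 4, 6, 7}):
k:     0  1  2  3  4  5  6  7  8  9 10
g(k):  0  0  1  1  2  2  3  3  4  0  0
So g(10) = 0.
Heap C is a plain Nim heap of size 15, so its Grundy value is 15.
The value of a disjunctive sum is the nim-sum of the parts.
Combined value = 2 ⊕ 0 ⊕ 15 = 13.

13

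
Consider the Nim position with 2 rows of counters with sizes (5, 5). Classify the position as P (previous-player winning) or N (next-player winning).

Bitwise XOR of the heap sizes:
  101  (5)
  101  (5)
  ---
  000  (0)
The nim-sum is 0, so this is a P-position: the player to move is in a losing position under optimal play.

P-position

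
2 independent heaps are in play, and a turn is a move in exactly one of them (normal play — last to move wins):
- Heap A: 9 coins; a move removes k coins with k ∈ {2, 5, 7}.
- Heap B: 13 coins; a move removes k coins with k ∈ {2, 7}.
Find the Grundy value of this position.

2

Build the Grundy sequence for heap A with g(k) = mex{g(k−s) : s ∈ {2, 5, 7}, s ≤ k}:
k:     0  1  2  3  4  5  6  7  8  9
g(k):  0  0  1  1  0  2  1  3  2  2
So g(9) = 2.
Build the Grundy sequence for heap B with g(k) = mex{g(k−s) : s ∈ {2, 7}, s ≤ k}:
g(0) = mex{} = 0
g(1) = mex{} = 0
g(2) = mex{0} = 1
g(3) = mex{0} = 1
g(4) = mex{1} = 0
g(5) = mex{1} = 0
g(6) = mex{0} = 1
g(7) = mex{0} = 1
g(8) = mex{0,1} = 2
g(9) = mex{1} = 0
g(10) = mex{1,2} = 0
g(11) = mex{0} = 1
g(12) = mex{0} = 1
g(13) = mex{1} = 0
So g(13) = 0.
By the Sprague-Grundy theorem, the Grundy value of a sum of independent games is the XOR of the component values.
Combined value = 2 XOR 0 = 2.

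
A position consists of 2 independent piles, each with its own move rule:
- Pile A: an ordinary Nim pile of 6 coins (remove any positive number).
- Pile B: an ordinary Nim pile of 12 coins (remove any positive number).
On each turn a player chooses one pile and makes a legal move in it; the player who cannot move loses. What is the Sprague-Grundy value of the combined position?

10

Pile A is a plain Nim pile of size 6, so its Grundy value is 6.
Pile B is a plain Nim pile of size 12, so its Grundy value is 12.
By the Sprague-Grundy theorem, the Grundy value of a sum of independent games is the XOR of the component values.
Combined value = 6 XOR 12 = 10.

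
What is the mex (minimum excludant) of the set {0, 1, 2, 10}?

3

The values 0, 1, 2 are all present; 3 is the first non-negative integer missing from the set.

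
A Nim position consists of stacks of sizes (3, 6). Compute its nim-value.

5

Bitwise XOR of the heap sizes:
  011  (3)
  110  (6)
  ---
  101  (5)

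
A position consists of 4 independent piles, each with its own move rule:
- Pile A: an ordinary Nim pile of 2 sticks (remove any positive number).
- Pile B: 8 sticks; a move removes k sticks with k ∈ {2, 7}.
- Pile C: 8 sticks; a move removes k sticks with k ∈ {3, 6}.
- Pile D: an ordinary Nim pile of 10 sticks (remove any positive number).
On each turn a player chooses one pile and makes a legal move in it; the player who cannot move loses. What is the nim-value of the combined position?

8

Pile A is a plain Nim pile of size 2, so its Grundy value is 2.
For pile B, compute g(0), g(1), … with moves {2, 7}:
k:     0  1  2  3  4  5  6  7  8
g(k):  0  0  1  1  0  0  1  1  2
So g(8) = 2.
For pile C, compute g(0), g(1), … with moves {3, 6}:
g(0) = mex{} = 0
g(1) = mex{} = 0
g(2) = mex{} = 0
g(3) = mex{0} = 1
g(4) = mex{0} = 1
g(5) = mex{0} = 1
g(6) = mex{0,1} = 2
g(7) = mex{0,1} = 2
g(8) = mex{0,1} = 2
So g(8) = 2.
Pile D is a plain Nim pile of size 10, so its Grundy value is 10.
The value of a disjunctive sum is the nim-sum of the parts.
Combined value = 2 ⊕ 2 ⊕ 2 ⊕ 10 = 8.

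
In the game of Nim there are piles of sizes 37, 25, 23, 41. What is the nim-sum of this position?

2

Bitwise XOR of the heap sizes:
  100101  (37)
  011001  (25)
  010111  (23)
  101001  (41)
  ------
  000010  (2)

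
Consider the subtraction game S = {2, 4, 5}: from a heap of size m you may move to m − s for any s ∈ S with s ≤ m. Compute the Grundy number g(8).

Compute g(0), g(1), … for moves {2, 4, 5}:
g(0) = mex{} = 0
g(1) = mex{} = 0
g(2) = mex{0} = 1
g(3) = mex{0} = 1
g(4) = mex{0,1} = 2
g(5) = mex{0,1} = 2
g(6) = mex{0,1,2} = 3
g(7) = mex{1,2} = 0
g(8) = mex{1,2,3} = 0
So g(8) = 0.

0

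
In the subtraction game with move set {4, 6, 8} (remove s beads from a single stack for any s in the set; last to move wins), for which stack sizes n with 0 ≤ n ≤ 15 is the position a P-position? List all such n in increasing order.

Compute g(0), g(1), … for moves {4, 6, 8}:
k:     0  1  2  3  4  5  6  7  8  9 10 11 12 13 14 15
g(k):  0  0  0  0  1  1  1  1  2  2  2  2  0  0  0  0
The P-positions (g = 0) in 0..15 are 0, 1, 2, 3, 12, 13, 14, 15.

0, 1, 2, 3, 12, 13, 14, 15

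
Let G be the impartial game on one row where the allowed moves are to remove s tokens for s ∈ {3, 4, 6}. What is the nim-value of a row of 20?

0

Compute g(0), g(1), … for moves {3, 4, 6}:
k:     0  1  2  3  4  5  6  7  8  9 10 11 12 13 14 15 16 17 18 19 20
g(k):  0  0  0  1  1  1  2  2  2  0  0  0  1  1  1  2  2  2  0  0  0
So g(20) = 0.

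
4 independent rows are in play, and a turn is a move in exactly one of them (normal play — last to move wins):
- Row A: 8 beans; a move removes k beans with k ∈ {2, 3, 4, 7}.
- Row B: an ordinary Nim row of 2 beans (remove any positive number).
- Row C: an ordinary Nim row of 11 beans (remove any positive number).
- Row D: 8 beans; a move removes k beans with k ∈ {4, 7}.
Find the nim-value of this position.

Build the Grundy sequence for row A with g(k) = mex{g(k−s) : s ∈ {2, 3, 4, 7}, s ≤ k}:
g(0) = mex{} = 0
g(1) = mex{} = 0
g(2) = mex{0} = 1
g(3) = mex{0} = 1
g(4) = mex{0,1} = 2
g(5) = mex{0,1} = 2
g(6) = mex{1,2} = 0
g(7) = mex{0,1,2} = 3
g(8) = mex{0,2} = 1
So g(8) = 1.
Row B is a plain Nim row of size 2, so its Grundy value is 2.
Row C is a plain Nim row of size 11, so its Grundy value is 11.
For row D, compute g(0), g(1), … with moves {4, 7}:
k:     0  1  2  3  4  5  6  7  8
g(k):  0  0  0  0  1  1  1  1  2
So g(8) = 2.
The value of a disjunctive sum is the nim-sum of the parts.
Combined value = 1 ⊕ 2 ⊕ 11 ⊕ 2 = 10.

10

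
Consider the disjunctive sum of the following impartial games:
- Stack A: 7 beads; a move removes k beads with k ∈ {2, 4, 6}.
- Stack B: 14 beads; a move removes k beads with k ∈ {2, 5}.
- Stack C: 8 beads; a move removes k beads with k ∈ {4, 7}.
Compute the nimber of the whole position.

1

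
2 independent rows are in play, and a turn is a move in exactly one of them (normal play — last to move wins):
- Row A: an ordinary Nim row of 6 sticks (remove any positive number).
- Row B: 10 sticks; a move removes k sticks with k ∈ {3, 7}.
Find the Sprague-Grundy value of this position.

6

Row A is a plain Nim row of size 6, so its Grundy value is 6.
Build the Grundy sequence for row B with g(k) = mex{g(k−s) : s ∈ {3, 7}, s ≤ k}:
g(0) = mex{} = 0
g(1) = mex{} = 0
g(2) = mex{} = 0
g(3) = mex{0} = 1
g(4) = mex{0} = 1
g(5) = mex{0} = 1
g(6) = mex{1} = 0
g(7) = mex{0,1} = 2
g(8) = mex{0,1} = 2
g(9) = mex{0} = 1
g(10) = mex{1,2} = 0
So g(10) = 0.
The value of a disjunctive sum is the nim-sum of the parts.
Combined value = 6 ⊕ 0 = 6.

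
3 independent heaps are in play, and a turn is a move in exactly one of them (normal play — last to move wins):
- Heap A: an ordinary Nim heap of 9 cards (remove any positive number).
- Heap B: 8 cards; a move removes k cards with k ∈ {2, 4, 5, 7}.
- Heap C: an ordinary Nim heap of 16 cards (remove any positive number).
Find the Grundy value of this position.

Heap A is a plain Nim heap of size 9, so its Grundy value is 9.
For heap B, compute g(0), g(1), … with moves {2, 4, 5, 7}:
g(0) = mex{} = 0
g(1) = mex{} = 0
g(2) = mex{0} = 1
g(3) = mex{0} = 1
g(4) = mex{0,1} = 2
g(5) = mex{0,1} = 2
g(6) = mex{0,1,2} = 3
g(7) = mex{0,1,2} = 3
g(8) = mex{0,1,2,3} = 4
So g(8) = 4.
Heap C is a plain Nim heap of size 16, so its Grundy value is 16.
The value of a disjunctive sum is the nim-sum of the parts.
Combined value = 9 XOR 4 XOR 16 = 29.

29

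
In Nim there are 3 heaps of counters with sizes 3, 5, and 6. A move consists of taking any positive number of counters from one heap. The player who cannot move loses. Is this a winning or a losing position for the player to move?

Losing position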